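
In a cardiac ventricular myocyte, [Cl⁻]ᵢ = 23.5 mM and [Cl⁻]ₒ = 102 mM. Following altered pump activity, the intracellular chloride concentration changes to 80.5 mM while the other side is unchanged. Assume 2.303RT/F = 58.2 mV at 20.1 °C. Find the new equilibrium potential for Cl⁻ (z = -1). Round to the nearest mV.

After the shift: [Cl⁻]_out = 102, [Cl⁻]_in = 80.5 mM.
E_new = (58.2/-1)·log₁₀(102/80.5) = -58.20 · (0.1028) = -5.98 mV

-6 mV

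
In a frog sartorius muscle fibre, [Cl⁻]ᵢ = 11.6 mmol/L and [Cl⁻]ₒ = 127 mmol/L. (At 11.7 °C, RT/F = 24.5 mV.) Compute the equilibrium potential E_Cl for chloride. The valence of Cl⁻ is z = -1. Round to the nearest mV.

-59 mV

E = (24.5/z) · ln([Cl⁻]_out/[Cl⁻]_in) with z = -1.
For an anion, dividing by z = -1 reverses the sign.
= (24.5/-1) · ln(127/11.6) = -24.50 · ln(10.95)
= -24.50 · (2.3932) = -58.63 mV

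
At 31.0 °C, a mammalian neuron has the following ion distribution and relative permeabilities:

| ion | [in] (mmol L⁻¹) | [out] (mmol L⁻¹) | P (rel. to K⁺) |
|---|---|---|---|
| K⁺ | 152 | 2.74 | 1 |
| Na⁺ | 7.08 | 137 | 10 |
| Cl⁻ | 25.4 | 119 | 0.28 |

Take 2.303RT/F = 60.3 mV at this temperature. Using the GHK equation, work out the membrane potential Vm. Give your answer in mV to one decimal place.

Vm = 60.3 · log₁₀[(Σ P·[cation]ₒ + Σ P·[anion]ᵢ) / (Σ P·[cation]ᵢ + Σ P·[anion]ₒ)]
Numerator = 1×2.74 + 10×137 + 0.28×25.4 = 1380
Denominator = 1×152 + 10×7.08 + 0.28×119 = 256.1
Vm = 60.3 · log₁₀(5.3875) = 60.3 × (0.7314) = 44.10 mV

44.1 mV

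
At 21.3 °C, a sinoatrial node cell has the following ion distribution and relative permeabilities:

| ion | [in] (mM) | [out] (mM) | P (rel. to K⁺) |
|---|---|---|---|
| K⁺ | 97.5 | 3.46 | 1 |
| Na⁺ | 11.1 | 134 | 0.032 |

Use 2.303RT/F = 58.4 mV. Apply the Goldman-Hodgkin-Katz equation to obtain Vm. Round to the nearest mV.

Vm = 58.4 · log₁₀[(Σ P·[cation]ₒ + Σ P·[anion]ᵢ) / (Σ P·[cation]ᵢ + Σ P·[anion]ₒ)]
Numerator = 1×3.46 + 0.032×134 = 7.748
Denominator = 1×97.5 + 0.032×11.1 = 97.86
Vm = 58.4 · log₁₀(0.079178) = 58.4 × (-1.1014) = -64.32 mV

-64 mV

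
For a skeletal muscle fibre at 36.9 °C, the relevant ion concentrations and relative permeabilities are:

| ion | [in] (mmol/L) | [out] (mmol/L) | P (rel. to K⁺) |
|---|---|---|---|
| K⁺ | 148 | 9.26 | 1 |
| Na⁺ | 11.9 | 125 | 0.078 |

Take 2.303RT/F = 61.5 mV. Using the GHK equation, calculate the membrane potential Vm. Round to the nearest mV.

Vm = 61.5 · log₁₀[(Σ P·[cation]ₒ + Σ P·[anion]ᵢ) / (Σ P·[cation]ᵢ + Σ P·[anion]ₒ)]
Numerator = 1×9.26 + 0.078×125 = 19.01
Denominator = 1×148 + 0.078×11.9 = 148.9
Vm = 61.5 · log₁₀(0.12765) = 61.5 × (-0.8940) = -54.98 mV

-55 mV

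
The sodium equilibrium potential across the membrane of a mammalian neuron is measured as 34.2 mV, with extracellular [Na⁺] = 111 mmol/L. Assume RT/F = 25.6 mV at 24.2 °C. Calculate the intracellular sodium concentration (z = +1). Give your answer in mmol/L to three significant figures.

Nernst: E = (25.6/1) · ln([out]/[in]), so ln([out]/[in]) = 34.2 × 1 / 25.6 = 1.3359.
[out]/[in] = e^(1.3359) = 3.804.
[in] = 111 / 3.804 = 29.18 mmol/L.

29.2 mmol/L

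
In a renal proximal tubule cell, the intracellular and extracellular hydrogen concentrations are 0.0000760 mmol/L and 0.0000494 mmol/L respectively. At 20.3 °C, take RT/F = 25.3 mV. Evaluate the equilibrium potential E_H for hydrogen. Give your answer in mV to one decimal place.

E = (25.3/z) · ln([H⁺]_out/[H⁺]_in) with z = +1.
= (25.3/1) · ln(0.0000494/0.0000760) = 25.30 · ln(0.65)
= 25.30 · (-0.4308) = -10.90 mV

-10.9 mV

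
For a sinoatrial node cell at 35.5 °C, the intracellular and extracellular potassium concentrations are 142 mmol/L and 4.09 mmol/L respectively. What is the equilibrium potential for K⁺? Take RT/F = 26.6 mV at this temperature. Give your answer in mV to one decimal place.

-94.4 mV

E = (26.6/z) · ln([K⁺]_out/[K⁺]_in) with z = +1.
= (26.6/1) · ln(4.09/142) = 26.60 · ln(0.0288)
= 26.60 · (-3.5473) = -94.36 mV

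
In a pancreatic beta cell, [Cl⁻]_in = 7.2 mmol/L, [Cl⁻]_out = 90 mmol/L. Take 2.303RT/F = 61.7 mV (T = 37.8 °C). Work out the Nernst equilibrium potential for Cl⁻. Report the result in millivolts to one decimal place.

E = (61.7/z) · log₁₀([Cl⁻]_out/[Cl⁻]_in) with z = -1.
For an anion, dividing by z = -1 reverses the sign.
= (61.7/-1) · log₁₀(90/7.2) = -61.70 · log₁₀(12.5)
= -61.70 · (1.0969) = -67.68 mV

-67.7 mV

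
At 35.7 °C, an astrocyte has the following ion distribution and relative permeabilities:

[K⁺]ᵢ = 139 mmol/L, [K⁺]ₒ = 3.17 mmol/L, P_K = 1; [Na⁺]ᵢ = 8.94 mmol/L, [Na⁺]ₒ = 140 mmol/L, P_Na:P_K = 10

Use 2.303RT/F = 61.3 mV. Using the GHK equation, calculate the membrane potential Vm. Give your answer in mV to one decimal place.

Vm = 61.3 · log₁₀[(Σ P·[cation]ₒ + Σ P·[anion]ᵢ) / (Σ P·[cation]ᵢ + Σ P·[anion]ₒ)]
Numerator = 1×3.17 + 10×140 = 1403
Denominator = 1×139 + 10×8.94 = 228.4
Vm = 61.3 · log₁₀(6.1435) = 61.3 × (0.7884) = 48.33 mV

48.3 mV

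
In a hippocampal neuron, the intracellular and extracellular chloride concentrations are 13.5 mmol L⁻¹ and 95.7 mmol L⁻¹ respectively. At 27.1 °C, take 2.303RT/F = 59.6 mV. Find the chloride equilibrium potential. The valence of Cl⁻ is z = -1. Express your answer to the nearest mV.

-51 mV

E = (59.6/z) · log₁₀([Cl⁻]_out/[Cl⁻]_in) with z = -1.
For an anion, dividing by z = -1 reverses the sign.
= (59.6/-1) · log₁₀(95.7/13.5) = -59.60 · log₁₀(7.089)
= -59.60 · (0.8506) = -50.69 mV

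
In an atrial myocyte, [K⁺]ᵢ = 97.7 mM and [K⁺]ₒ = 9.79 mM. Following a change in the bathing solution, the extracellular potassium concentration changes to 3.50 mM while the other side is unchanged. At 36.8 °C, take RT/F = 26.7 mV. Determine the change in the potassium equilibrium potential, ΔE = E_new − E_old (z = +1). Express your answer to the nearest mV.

E_old = (26.7/1)·ln(9.79/97.7) = -61.42 mV
E_new = (26.7/1)·ln(3.50/97.7) = -88.89 mV
ΔE = -88.89 − (-61.42) = -27.46 mV

-27 mV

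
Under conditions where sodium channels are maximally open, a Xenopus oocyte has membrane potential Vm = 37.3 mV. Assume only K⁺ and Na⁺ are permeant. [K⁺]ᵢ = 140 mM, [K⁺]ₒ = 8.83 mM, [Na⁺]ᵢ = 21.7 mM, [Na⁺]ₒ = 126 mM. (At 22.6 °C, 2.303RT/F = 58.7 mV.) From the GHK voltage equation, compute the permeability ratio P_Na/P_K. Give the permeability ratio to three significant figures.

Let α = P_Na/P_K. GHK: Vm = 58.7·log₁₀[(Kₒ + α·Naₒ)/(Kᵢ + α·Naᵢ)].
10^(Vm/58.7) = 10^(37.3/58.7) = 4.3195
So 4.3195·(Kᵢ + α·Naᵢ) = Kₒ + α·Naₒ → α = (4.3195·140.0 − 8.83) / (126.0 − 4.3195·21.7)
α = (604.7 − 8.83) / (126.0 − 93.73) = 595.9/32.27 = 18.47

18.5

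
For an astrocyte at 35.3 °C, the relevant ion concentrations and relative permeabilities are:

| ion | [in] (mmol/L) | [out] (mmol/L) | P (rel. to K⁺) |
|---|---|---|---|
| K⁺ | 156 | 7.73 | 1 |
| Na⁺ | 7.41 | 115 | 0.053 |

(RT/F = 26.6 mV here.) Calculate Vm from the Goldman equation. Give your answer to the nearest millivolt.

Vm = 26.6 · ln[(Σ P·[cation]ₒ + Σ P·[anion]ᵢ) / (Σ P·[cation]ᵢ + Σ P·[anion]ₒ)]
Numerator = 1×7.73 + 0.053×115 = 13.82
Denominator = 1×156 + 0.053×7.41 = 156.4
Vm = 26.6 · ln(0.088399) = 26.6 × (-2.4259) = -64.53 mV

-65 mV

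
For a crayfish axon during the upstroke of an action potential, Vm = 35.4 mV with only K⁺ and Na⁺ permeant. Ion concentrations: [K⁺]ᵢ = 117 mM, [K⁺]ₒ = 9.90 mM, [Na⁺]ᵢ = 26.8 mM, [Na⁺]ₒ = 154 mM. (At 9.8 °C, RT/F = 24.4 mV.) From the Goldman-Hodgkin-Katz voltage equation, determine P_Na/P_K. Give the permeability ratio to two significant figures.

Let α = P_Na/P_K. GHK: Vm = 24.4·ln[(Kₒ + α·Naₒ)/(Kᵢ + α·Naᵢ)].
e^(Vm/24.4) = e^(35.4/24.4) = 4.2666
So 4.2666·(Kᵢ + α·Naᵢ) = Kₒ + α·Naₒ → α = (4.2666·117.0 − 9.9) / (154.0 − 4.2666·26.8)
α = (499.2 − 9.9) / (154.0 − 114.3) = 489.3/39.65 = 12.34

12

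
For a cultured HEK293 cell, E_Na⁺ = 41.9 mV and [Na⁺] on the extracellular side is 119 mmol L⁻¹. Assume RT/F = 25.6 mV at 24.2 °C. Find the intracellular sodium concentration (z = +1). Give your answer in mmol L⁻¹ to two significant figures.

Nernst: E = (25.6/1) · ln([out]/[in]), so ln([out]/[in]) = 41.9 × 1 / 25.6 = 1.6367.
[out]/[in] = e^(1.6367) = 5.138.
[in] = 119 / 5.138 = 23.16 mmol L⁻¹.

23 mmol L⁻¹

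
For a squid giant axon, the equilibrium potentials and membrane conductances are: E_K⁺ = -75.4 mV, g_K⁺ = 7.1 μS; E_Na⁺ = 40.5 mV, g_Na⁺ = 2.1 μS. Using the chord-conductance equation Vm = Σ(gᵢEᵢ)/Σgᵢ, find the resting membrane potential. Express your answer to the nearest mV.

-49 mV

Σ gᵢEᵢ = 7.1·(-75.4) + 2.1·(40.5) = -450.29
Σ gᵢ = 7.1 + 2.1 = 9.2
Vm = -450.29 / 9.2 = -48.94 mV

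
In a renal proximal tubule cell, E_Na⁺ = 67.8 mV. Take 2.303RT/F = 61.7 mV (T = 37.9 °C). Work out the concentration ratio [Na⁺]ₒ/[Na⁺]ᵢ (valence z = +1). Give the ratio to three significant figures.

log₁₀([out]/[in]) = E·z/(61.7) = 67.8 × 1 / 61.7 = 1.0989
[out]/[in] = 10^(1.0989) = 12.56

12.6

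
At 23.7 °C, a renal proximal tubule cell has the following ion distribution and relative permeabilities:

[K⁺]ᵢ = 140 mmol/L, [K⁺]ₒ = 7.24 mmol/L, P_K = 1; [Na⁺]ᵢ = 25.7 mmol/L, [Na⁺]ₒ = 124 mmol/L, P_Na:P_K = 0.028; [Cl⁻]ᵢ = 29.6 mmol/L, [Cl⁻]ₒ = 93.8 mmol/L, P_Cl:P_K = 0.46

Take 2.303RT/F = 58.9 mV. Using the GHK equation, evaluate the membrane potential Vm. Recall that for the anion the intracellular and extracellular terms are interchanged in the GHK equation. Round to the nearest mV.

-52 mV

Vm = 58.9 · log₁₀[(Σ P·[cation]ₒ + Σ P·[anion]ᵢ) / (Σ P·[cation]ᵢ + Σ P·[anion]ₒ)]
Numerator = 1×7.24 + 0.028×124 + 0.46×29.6 = 24.33
Denominator = 1×140 + 0.028×25.7 + 0.46×93.8 = 183.9
Vm = 58.9 · log₁₀(0.13231) = 58.9 × (-0.8784) = -51.74 mV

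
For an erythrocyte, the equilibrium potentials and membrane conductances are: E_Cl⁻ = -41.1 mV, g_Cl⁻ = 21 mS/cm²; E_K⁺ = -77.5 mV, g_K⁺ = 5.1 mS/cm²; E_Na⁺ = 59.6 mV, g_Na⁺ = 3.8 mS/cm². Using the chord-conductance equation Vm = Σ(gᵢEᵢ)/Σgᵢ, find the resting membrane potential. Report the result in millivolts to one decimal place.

Σ gᵢEᵢ = 21·(-41.1) + 5.1·(-77.5) + 3.8·(59.6) = -1031.87
Σ gᵢ = 21 + 5.1 + 3.8 = 29.9
Vm = -1031.87 / 29.9 = -34.51 mV

-34.5 mV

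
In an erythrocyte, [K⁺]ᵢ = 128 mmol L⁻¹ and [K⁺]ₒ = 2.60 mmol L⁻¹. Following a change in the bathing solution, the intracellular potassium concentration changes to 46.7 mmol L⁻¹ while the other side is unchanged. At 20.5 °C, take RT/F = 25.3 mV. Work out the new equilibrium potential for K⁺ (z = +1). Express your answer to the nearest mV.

-73 mV

After the shift: [K⁺]_out = 2.60, [K⁺]_in = 46.7 mmol L⁻¹.
E_new = (25.3/1)·ln(2.60/46.7) = 25.30 · (-2.8882) = -73.07 mV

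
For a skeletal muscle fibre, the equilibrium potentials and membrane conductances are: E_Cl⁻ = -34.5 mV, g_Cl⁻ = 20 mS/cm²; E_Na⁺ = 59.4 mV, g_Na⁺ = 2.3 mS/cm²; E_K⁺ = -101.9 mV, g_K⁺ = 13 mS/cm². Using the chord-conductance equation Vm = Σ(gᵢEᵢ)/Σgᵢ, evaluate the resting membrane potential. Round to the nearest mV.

Σ gᵢEᵢ = 20·(-34.5) + 2.3·(59.4) + 13·(-101.9) = -1878.08
Σ gᵢ = 20 + 2.3 + 13 = 35.3
Vm = -1878.08 / 35.3 = -53.20 mV

-53 mV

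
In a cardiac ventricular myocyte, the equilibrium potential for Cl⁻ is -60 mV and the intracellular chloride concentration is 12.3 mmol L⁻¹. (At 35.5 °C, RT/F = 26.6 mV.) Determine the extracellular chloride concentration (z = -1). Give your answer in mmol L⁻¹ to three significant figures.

Nernst: E = (26.6/-1) · ln([out]/[in]), so ln([out]/[in]) = -60.0 × -1 / 26.6 = 2.2556.
[out]/[in] = e^(2.2556) = 9.541.
[out] = 9.541 × 12.3 = 117.4 mmol L⁻¹.

117 mmol L⁻¹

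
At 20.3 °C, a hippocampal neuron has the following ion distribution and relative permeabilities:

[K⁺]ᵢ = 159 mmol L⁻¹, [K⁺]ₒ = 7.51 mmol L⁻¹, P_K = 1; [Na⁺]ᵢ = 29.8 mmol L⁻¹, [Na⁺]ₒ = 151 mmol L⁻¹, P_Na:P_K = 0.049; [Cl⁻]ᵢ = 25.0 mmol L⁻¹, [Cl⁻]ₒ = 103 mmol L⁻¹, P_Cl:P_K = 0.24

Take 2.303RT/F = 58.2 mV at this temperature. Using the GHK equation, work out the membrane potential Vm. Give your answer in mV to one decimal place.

-55.1 mV

Vm = 58.2 · log₁₀[(Σ P·[cation]ₒ + Σ P·[anion]ᵢ) / (Σ P·[cation]ᵢ + Σ P·[anion]ₒ)]
Numerator = 1×7.51 + 0.049×151 + 0.24×25.0 = 20.91
Denominator = 1×159 + 0.049×29.8 + 0.24×103 = 185.2
Vm = 58.2 · log₁₀(0.11291) = 58.2 × (-0.9473) = -55.13 mV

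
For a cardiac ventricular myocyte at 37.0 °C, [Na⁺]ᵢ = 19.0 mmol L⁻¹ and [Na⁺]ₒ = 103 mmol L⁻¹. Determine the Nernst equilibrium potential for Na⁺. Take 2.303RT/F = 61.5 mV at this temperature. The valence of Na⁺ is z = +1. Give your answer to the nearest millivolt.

E = (61.5/z) · log₁₀([Na⁺]_out/[Na⁺]_in) with z = +1.
= (61.5/1) · log₁₀(103/19.0) = 61.50 · log₁₀(5.421)
= 61.50 · (0.7341) = 45.15 mV

45 mV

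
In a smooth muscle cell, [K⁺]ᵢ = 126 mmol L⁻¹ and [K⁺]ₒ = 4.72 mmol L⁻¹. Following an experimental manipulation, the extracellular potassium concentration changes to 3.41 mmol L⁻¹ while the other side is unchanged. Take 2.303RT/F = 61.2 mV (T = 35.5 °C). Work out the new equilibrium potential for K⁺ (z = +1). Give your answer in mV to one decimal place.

-95.9 mV

After the shift: [K⁺]_out = 3.41, [K⁺]_in = 126 mmol L⁻¹.
E_new = (61.2/1)·log₁₀(3.41/126) = 61.20 · (-1.5676) = -95.94 mV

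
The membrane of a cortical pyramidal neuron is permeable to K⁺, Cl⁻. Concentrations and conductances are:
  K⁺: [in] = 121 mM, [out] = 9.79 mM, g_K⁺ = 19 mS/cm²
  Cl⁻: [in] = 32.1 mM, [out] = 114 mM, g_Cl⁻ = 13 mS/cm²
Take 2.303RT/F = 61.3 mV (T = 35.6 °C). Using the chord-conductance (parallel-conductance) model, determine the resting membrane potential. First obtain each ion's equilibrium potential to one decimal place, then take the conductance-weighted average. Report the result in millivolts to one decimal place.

-53.4 mV

E_K⁺ = (61.3/1)·log₁₀(9.79/121) = -66.9 mV
E_Cl⁻ = (61.3/-1)·log₁₀(114/32.1) = -33.7 mV
Vm = (Σ gᵢEᵢ)/(Σ gᵢ) = (19·-66.9 + 13·-33.7) / (19 + 13)
= -1709.20 / 32 = -53.41 mV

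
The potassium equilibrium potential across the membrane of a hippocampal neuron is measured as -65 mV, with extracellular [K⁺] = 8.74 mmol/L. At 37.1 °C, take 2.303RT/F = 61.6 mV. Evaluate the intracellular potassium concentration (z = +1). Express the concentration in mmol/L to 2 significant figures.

99 mmol/L

Nernst: E = (61.6/1) · log₁₀([out]/[in]), so log₁₀([out]/[in]) = -65.0 × 1 / 61.6 = -1.0552.
[out]/[in] = 10^(-1.0552) = 0.08807.
[in] = 8.74 / 0.08807 = 99.24 mmol/L.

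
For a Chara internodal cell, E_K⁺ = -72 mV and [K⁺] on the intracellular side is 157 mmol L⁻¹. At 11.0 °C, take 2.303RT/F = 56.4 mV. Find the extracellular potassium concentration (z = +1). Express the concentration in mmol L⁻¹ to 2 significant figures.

8.3 mmol L⁻¹

Nernst: E = (56.4/1) · log₁₀([out]/[in]), so log₁₀([out]/[in]) = -72.0 × 1 / 56.4 = -1.2766.
[out]/[in] = 10^(-1.2766) = 0.05289.
[out] = 0.05289 × 157 = 8.304 mmol L⁻¹.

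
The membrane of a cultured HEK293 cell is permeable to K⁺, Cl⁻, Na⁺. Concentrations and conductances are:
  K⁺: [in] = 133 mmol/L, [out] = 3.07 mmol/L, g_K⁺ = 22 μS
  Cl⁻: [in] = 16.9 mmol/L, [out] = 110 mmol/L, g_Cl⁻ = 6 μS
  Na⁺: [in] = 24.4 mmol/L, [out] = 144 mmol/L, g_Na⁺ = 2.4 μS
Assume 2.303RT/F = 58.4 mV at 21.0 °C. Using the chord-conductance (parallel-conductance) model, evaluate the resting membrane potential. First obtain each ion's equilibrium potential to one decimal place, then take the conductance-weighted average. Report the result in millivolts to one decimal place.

E_K⁺ = (58.4/1)·log₁₀(3.07/133) = -95.6 mV
E_Cl⁻ = (58.4/-1)·log₁₀(110/16.9) = -47.5 mV
E_Na⁺ = (58.4/1)·log₁₀(144/24.4) = 45.0 mV
Vm = (Σ gᵢEᵢ)/(Σ gᵢ) = (22·-95.6 + 6·-47.5 + 2.4·45.0) / (22 + 6 + 2.4)
= -2280.20 / 30.4 = -75.01 mV

-75.0 mV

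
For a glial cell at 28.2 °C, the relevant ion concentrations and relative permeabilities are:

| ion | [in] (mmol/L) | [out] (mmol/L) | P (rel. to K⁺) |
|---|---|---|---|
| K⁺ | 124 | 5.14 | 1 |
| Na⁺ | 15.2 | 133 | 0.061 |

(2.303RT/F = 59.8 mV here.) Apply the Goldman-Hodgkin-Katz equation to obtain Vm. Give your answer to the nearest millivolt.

Vm = 59.8 · log₁₀[(Σ P·[cation]ₒ + Σ P·[anion]ᵢ) / (Σ P·[cation]ᵢ + Σ P·[anion]ₒ)]
Numerator = 1×5.14 + 0.061×133 = 13.25
Denominator = 1×124 + 0.061×15.2 = 124.9
Vm = 59.8 · log₁₀(0.10609) = 59.8 × (-0.9743) = -58.27 mV

-58 mV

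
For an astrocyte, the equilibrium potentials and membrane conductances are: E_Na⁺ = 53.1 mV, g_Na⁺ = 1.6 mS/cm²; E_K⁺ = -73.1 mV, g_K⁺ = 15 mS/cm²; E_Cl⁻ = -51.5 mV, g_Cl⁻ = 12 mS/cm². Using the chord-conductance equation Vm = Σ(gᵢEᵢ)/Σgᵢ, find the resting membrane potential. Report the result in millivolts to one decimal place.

Σ gᵢEᵢ = 1.6·(53.1) + 15·(-73.1) + 12·(-51.5) = -1629.54
Σ gᵢ = 1.6 + 15 + 12 = 28.6
Vm = -1629.54 / 28.6 = -56.98 mV

-57.0 mV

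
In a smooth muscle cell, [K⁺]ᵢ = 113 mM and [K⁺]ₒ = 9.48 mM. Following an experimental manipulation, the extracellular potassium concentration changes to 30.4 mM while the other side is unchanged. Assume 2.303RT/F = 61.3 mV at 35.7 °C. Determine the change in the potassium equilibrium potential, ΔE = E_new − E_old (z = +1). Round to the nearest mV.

31 mV

E_old = (61.3/1)·log₁₀(9.48/113) = -65.98 mV
E_new = (61.3/1)·log₁₀(30.4/113) = -34.95 mV
ΔE = -34.95 − (-65.98) = 31.02 mV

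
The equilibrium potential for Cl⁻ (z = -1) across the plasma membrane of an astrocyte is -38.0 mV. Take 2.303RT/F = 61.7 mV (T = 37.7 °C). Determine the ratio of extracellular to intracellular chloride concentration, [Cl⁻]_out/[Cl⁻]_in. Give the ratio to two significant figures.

4.1

log₁₀([out]/[in]) = E·z/(61.7) = -38.0 × -1 / 61.7 = 0.6159
[out]/[in] = 10^(0.6159) = 4.129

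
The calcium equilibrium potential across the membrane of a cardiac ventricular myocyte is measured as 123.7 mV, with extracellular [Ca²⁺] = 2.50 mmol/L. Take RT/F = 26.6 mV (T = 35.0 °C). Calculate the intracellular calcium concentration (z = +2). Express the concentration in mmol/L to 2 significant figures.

0.00023 mmol/L

Nernst: E = (26.6/2) · ln([out]/[in]), so ln([out]/[in]) = 123.7 × 2 / 26.6 = 9.3008.
[out]/[in] = e^(9.3008) = 1.095e+04.
[in] = 2.50 / 1.095e+04 = 0.0002284 mmol/L.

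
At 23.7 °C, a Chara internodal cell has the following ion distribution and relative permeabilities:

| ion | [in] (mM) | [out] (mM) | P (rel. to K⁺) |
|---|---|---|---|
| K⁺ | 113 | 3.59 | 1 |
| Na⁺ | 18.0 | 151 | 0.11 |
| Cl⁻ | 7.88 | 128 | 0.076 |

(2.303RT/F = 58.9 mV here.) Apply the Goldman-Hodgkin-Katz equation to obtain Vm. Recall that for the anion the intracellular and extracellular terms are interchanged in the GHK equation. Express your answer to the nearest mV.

Vm = 58.9 · log₁₀[(Σ P·[cation]ₒ + Σ P·[anion]ᵢ) / (Σ P·[cation]ᵢ + Σ P·[anion]ₒ)]
Numerator = 1×3.59 + 0.11×151 + 0.076×7.88 = 20.8
Denominator = 1×113 + 0.11×18.0 + 0.076×128 = 124.7
Vm = 58.9 · log₁₀(0.16678) = 58.9 × (-0.7779) = -45.82 mV

-46 mV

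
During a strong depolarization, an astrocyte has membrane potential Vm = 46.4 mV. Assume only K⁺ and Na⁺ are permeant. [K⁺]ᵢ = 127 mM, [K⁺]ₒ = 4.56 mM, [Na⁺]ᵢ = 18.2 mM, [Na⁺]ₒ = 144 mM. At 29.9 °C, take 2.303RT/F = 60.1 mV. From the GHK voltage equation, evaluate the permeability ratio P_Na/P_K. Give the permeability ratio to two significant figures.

21

Let α = P_Na/P_K. GHK: Vm = 60.1·log₁₀[(Kₒ + α·Naₒ)/(Kᵢ + α·Naᵢ)].
10^(Vm/60.1) = 10^(46.4/60.1) = 5.9163
So 5.9163·(Kᵢ + α·Naᵢ) = Kₒ + α·Naₒ → α = (5.9163·127.0 − 4.56) / (144.0 − 5.9163·18.2)
α = (751.4 − 4.56) / (144.0 − 107.7) = 746.8/36.32 = 20.56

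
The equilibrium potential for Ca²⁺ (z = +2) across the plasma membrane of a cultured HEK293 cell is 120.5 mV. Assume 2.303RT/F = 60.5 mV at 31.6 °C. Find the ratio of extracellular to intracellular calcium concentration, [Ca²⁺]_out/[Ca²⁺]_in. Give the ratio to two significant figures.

log₁₀([out]/[in]) = E·z/(60.5) = 120.5 × 2 / 60.5 = 3.9835
[out]/[in] = 10^(3.9835) = 9627

9600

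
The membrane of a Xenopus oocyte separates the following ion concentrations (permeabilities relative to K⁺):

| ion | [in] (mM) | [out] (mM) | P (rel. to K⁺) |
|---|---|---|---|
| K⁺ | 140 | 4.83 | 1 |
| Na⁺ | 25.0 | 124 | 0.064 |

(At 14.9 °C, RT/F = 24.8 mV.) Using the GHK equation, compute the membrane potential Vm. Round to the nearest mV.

Vm = 24.8 · ln[(Σ P·[cation]ₒ + Σ P·[anion]ᵢ) / (Σ P·[cation]ᵢ + Σ P·[anion]ₒ)]
Numerator = 1×4.83 + 0.064×124 = 12.77
Denominator = 1×140 + 0.064×25.0 = 141.6
Vm = 24.8 · ln(0.090155) = 24.8 × (-2.4062) = -59.67 mV

-60 mV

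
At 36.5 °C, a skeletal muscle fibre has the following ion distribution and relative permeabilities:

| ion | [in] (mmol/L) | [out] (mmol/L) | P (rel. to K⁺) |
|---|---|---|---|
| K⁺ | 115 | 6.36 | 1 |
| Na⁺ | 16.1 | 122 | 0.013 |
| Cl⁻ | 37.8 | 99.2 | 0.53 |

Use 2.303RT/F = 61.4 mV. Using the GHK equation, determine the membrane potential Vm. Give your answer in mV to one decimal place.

-47.8 mV

Vm = 61.4 · log₁₀[(Σ P·[cation]ₒ + Σ P·[anion]ᵢ) / (Σ P·[cation]ᵢ + Σ P·[anion]ₒ)]
Numerator = 1×6.36 + 0.013×122 + 0.53×37.8 = 27.98
Denominator = 1×115 + 0.013×16.1 + 0.53×99.2 = 167.8
Vm = 61.4 · log₁₀(0.16676) = 61.4 × (-0.7779) = -47.76 mV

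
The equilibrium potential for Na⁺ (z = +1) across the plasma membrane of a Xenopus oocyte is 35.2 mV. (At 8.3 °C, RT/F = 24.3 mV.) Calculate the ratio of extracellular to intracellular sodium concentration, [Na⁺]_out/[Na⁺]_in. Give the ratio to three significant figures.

ln([out]/[in]) = E·z/(24.3) = 35.2 × 1 / 24.3 = 1.4486
[out]/[in] = e^(1.4486) = 4.257

4.26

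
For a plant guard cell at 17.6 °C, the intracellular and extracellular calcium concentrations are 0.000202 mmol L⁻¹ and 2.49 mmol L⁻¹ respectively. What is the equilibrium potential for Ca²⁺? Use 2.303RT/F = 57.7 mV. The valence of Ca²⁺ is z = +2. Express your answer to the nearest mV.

E = (57.7/z) · log₁₀([Ca²⁺]_out/[Ca²⁺]_in) with z = +2.
= (57.7/2) · log₁₀(2.49/0.000202) = 28.85 · log₁₀(1.233e+04)
= 28.85 · (4.0908) = 118.02 mV

118 mV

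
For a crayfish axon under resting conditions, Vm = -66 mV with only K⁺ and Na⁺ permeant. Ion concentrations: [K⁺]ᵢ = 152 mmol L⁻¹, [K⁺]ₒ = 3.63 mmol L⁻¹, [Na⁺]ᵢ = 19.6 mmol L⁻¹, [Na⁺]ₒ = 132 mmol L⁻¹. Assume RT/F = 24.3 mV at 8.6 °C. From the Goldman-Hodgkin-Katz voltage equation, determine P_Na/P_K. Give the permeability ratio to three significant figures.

0.0491

Let α = P_Na/P_K. GHK: Vm = 24.3·ln[(Kₒ + α·Naₒ)/(Kᵢ + α·Naᵢ)].
e^(Vm/24.3) = e^(-66.0/24.3) = 0.066136
So 0.066136·(Kᵢ + α·Naᵢ) = Kₒ + α·Naₒ → α = (0.066136·152.0 − 3.63) / (132.0 − 0.066136·19.6)
α = (10.05 − 3.63) / (132.0 − 1.296) = 6.423/130.7 = 0.04914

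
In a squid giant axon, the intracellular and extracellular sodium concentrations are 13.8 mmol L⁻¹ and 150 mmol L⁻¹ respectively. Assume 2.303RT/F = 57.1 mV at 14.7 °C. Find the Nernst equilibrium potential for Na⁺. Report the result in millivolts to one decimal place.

59.2 mV

E = (57.1/z) · log₁₀([Na⁺]_out/[Na⁺]_in) with z = +1.
= (57.1/1) · log₁₀(150/13.8) = 57.10 · log₁₀(10.87)
= 57.10 · (1.0362) = 59.17 mV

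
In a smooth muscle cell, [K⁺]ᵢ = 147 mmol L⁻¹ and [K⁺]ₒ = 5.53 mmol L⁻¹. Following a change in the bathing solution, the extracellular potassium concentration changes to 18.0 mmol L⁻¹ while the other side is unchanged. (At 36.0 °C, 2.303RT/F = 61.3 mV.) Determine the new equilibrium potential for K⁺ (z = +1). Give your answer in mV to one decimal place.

-55.9 mV

After the shift: [K⁺]_out = 18.0, [K⁺]_in = 147 mmol L⁻¹.
E_new = (61.3/1)·log₁₀(18.0/147) = 61.30 · (-0.9120) = -55.91 mV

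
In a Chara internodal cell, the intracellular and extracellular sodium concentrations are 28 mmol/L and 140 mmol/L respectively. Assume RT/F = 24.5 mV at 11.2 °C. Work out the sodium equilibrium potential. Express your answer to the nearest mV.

39 mV

E = (24.5/z) · ln([Na⁺]_out/[Na⁺]_in) with z = +1.
= (24.5/1) · ln(140/28) = 24.50 · ln(5)
= 24.50 · (1.6094) = 39.43 mV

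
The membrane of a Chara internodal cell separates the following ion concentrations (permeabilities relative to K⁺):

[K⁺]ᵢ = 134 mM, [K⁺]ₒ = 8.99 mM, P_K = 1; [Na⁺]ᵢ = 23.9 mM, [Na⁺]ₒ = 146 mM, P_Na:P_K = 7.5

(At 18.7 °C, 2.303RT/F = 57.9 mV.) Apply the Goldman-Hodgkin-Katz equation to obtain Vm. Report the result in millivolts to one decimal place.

31.7 mV

Vm = 57.9 · log₁₀[(Σ P·[cation]ₒ + Σ P·[anion]ᵢ) / (Σ P·[cation]ᵢ + Σ P·[anion]ₒ)]
Numerator = 1×8.99 + 7.5×146 = 1104
Denominator = 1×134 + 7.5×23.9 = 313.2
Vm = 57.9 · log₁₀(3.5243) = 57.9 × (0.5471) = 31.68 mV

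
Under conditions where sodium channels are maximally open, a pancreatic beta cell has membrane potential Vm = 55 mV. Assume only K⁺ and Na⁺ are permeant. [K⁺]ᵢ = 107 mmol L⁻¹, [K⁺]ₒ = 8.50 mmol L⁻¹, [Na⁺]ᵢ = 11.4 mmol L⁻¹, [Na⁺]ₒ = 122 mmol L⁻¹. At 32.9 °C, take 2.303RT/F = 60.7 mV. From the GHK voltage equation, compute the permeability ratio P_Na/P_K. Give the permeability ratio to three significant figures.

28.3

Let α = P_Na/P_K. GHK: Vm = 60.7·log₁₀[(Kₒ + α·Naₒ)/(Kᵢ + α·Naᵢ)].
10^(Vm/60.7) = 10^(55.0/60.7) = 8.0556
So 8.0556·(Kᵢ + α·Naᵢ) = Kₒ + α·Naₒ → α = (8.0556·107.0 − 8.5) / (122.0 − 8.0556·11.4)
α = (861.9 − 8.5) / (122.0 − 91.83) = 853.4/30.17 = 28.29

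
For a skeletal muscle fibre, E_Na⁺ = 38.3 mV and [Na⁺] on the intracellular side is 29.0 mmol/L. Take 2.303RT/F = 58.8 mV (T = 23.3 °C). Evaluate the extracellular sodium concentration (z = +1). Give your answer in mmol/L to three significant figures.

Nernst: E = (58.8/1) · log₁₀([out]/[in]), so log₁₀([out]/[in]) = 38.3 × 1 / 58.8 = 0.6514.
[out]/[in] = 10^(0.6514) = 4.481.
[out] = 4.481 × 29.0 = 129.9 mmol/L.

130 mmol/L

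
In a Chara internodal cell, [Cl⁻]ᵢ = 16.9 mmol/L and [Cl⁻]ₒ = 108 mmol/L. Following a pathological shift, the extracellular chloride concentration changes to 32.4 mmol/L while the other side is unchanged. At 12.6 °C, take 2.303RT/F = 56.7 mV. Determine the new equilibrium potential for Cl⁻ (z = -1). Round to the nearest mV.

-16 mV

After the shift: [Cl⁻]_out = 32.4, [Cl⁻]_in = 16.9 mmol/L.
E_new = (56.7/-1)·log₁₀(32.4/16.9) = -56.70 · (0.2827) = -16.03 mV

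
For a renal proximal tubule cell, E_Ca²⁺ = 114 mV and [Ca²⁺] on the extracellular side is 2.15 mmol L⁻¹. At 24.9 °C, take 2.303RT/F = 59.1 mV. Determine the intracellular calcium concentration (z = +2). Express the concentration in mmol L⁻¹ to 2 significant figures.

0.00030 mmol L⁻¹

Nernst: E = (59.1/2) · log₁₀([out]/[in]), so log₁₀([out]/[in]) = 114.0 × 2 / 59.1 = 3.8579.
[out]/[in] = 10^(3.8579) = 7209.
[in] = 2.15 / 7209 = 0.0002982 mmol L⁻¹.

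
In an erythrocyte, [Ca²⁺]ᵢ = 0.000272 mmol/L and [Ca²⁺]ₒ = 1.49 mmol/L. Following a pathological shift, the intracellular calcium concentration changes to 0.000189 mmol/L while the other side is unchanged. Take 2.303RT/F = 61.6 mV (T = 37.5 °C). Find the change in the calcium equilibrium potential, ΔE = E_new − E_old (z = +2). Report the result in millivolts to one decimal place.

E_old = (61.6/2)·log₁₀(1.49/0.000272) = 115.15 mV
E_new = (61.6/2)·log₁₀(1.49/0.000189) = 120.02 mV
ΔE = 120.02 − (115.15) = 4.87 mV

4.9 mV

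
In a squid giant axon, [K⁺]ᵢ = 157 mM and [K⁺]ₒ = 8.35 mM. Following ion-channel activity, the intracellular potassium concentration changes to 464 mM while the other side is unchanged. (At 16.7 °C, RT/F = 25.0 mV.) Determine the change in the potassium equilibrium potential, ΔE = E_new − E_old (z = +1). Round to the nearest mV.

E_old = (25.0/1)·ln(8.35/157) = -73.35 mV
E_new = (25.0/1)·ln(8.35/464) = -100.44 mV
ΔE = -100.44 − (-73.35) = -27.09 mV

-27 mV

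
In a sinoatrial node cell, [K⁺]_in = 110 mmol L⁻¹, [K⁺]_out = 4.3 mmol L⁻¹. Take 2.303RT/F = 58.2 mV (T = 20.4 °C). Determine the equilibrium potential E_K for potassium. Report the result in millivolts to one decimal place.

E = (58.2/z) · log₁₀([K⁺]_out/[K⁺]_in) with z = +1.
= (58.2/1) · log₁₀(4.3/110) = 58.20 · log₁₀(0.03909)
= 58.20 · (-1.4079) = -81.94 mV

-81.9 mV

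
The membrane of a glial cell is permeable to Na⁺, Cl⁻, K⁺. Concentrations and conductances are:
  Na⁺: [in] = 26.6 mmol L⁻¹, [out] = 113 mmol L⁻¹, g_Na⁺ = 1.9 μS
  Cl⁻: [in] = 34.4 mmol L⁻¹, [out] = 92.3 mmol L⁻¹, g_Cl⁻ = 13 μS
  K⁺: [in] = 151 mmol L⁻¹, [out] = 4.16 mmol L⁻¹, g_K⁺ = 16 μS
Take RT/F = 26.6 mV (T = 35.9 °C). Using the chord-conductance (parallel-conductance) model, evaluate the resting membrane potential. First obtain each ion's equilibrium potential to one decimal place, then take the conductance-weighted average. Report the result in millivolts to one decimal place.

E_Na⁺ = (26.6/1)·ln(113/26.6) = 38.5 mV
E_Cl⁻ = (26.6/-1)·ln(92.3/34.4) = -26.3 mV
E_K⁺ = (26.6/1)·ln(4.16/151) = -95.5 mV
Vm = (Σ gᵢEᵢ)/(Σ gᵢ) = (1.9·38.5 + 13·-26.3 + 16·-95.5) / (1.9 + 13 + 16)
= -1796.75 / 30.9 = -58.15 mV

-58.1 mV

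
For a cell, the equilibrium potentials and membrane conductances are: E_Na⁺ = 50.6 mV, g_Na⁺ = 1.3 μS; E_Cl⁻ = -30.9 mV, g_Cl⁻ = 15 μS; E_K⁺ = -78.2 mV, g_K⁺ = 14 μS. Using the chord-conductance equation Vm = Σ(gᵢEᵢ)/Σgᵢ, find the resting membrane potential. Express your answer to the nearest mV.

-49 mV

Σ gᵢEᵢ = 1.3·(50.6) + 15·(-30.9) + 14·(-78.2) = -1492.52
Σ gᵢ = 1.3 + 15 + 14 = 30.3
Vm = -1492.52 / 30.3 = -49.26 mV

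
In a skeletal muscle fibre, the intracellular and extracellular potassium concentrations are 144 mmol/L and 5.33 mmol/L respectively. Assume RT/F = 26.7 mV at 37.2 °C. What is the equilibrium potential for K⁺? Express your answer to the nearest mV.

E = (26.7/z) · ln([K⁺]_out/[K⁺]_in) with z = +1.
= (26.7/1) · ln(5.33/144) = 26.70 · ln(0.03701)
= 26.70 · (-3.2965) = -88.02 mV

-88 mV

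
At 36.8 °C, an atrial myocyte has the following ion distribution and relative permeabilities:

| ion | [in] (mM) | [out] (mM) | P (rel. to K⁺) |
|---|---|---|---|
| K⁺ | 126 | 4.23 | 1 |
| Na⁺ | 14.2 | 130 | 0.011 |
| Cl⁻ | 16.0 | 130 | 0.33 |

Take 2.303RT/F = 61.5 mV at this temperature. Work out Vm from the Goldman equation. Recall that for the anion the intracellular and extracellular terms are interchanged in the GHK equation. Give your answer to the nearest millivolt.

-73 mV

Vm = 61.5 · log₁₀[(Σ P·[cation]ₒ + Σ P·[anion]ᵢ) / (Σ P·[cation]ᵢ + Σ P·[anion]ₒ)]
Numerator = 1×4.23 + 0.011×130 + 0.33×16.0 = 10.94
Denominator = 1×126 + 0.011×14.2 + 0.33×130 = 169.1
Vm = 61.5 · log₁₀(0.064712) = 61.5 × (-1.1890) = -73.12 mV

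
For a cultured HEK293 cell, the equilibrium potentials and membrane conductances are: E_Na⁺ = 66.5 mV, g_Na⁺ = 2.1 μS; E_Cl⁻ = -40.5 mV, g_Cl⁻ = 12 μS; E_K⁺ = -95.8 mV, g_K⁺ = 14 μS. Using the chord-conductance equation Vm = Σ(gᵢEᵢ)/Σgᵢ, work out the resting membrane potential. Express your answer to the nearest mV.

-60 mV

Σ gᵢEᵢ = 2.1·(66.5) + 12·(-40.5) + 14·(-95.8) = -1687.55
Σ gᵢ = 2.1 + 12 + 14 = 28.1
Vm = -1687.55 / 28.1 = -60.06 mV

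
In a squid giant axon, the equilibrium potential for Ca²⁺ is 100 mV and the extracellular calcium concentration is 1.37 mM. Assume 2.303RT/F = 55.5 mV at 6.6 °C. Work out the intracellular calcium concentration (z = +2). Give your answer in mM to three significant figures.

Nernst: E = (55.5/2) · log₁₀([out]/[in]), so log₁₀([out]/[in]) = 100.0 × 2 / 55.5 = 3.6036.
[out]/[in] = 10^(3.6036) = 4014.
[in] = 1.37 / 4014 = 0.0003413 mM.

0.000341 mM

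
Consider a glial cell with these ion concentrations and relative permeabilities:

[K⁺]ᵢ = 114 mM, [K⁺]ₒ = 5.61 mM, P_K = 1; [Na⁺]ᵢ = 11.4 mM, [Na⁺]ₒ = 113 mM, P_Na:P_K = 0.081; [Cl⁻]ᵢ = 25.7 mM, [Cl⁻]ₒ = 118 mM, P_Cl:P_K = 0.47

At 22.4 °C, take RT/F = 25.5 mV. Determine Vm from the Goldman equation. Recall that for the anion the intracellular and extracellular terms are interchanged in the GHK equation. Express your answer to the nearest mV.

-47 mV

Vm = 25.5 · ln[(Σ P·[cation]ₒ + Σ P·[anion]ᵢ) / (Σ P·[cation]ᵢ + Σ P·[anion]ₒ)]
Numerator = 1×5.61 + 0.081×113 + 0.47×25.7 = 26.84
Denominator = 1×114 + 0.081×11.4 + 0.47×118 = 170.4
Vm = 25.5 · ln(0.15754) = 25.5 × (-1.8481) = -47.13 mV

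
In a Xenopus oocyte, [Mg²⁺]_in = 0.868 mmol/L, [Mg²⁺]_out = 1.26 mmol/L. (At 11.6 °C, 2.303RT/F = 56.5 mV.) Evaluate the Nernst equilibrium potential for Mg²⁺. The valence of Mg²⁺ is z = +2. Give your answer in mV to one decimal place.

E = (56.5/z) · log₁₀([Mg²⁺]_out/[Mg²⁺]_in) with z = +2.
= (56.5/2) · log₁₀(1.26/0.868) = 28.25 · log₁₀(1.452)
= 28.25 · (0.1619) = 4.57 mV

4.6 mV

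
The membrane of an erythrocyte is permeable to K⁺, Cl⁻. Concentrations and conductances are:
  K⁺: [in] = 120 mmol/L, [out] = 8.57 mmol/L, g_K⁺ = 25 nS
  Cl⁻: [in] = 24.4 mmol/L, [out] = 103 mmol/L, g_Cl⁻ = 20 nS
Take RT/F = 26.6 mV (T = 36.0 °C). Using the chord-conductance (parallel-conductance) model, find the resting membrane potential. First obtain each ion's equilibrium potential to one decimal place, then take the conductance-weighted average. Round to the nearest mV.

-56 mV

E_K⁺ = (26.6/1)·ln(8.57/120) = -70.2 mV
E_Cl⁻ = (26.6/-1)·ln(103/24.4) = -38.3 mV
Vm = (Σ gᵢEᵢ)/(Σ gᵢ) = (25·-70.2 + 20·-38.3) / (25 + 20)
= -2521.00 / 45 = -56.02 mV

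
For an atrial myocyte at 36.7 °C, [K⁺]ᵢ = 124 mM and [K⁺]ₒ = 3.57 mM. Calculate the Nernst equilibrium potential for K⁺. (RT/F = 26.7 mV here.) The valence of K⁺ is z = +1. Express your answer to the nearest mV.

-95 mV

E = (26.7/z) · ln([K⁺]_out/[K⁺]_in) with z = +1.
= (26.7/1) · ln(3.57/124) = 26.70 · ln(0.02879)
= 26.70 · (-3.5477) = -94.72 mV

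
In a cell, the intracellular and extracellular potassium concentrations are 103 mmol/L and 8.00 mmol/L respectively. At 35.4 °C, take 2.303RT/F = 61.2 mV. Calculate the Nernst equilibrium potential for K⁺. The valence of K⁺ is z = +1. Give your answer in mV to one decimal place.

E = (61.2/z) · log₁₀([K⁺]_out/[K⁺]_in) with z = +1.
= (61.2/1) · log₁₀(8.00/103) = 61.20 · log₁₀(0.07767)
= 61.20 · (-1.1097) = -67.92 mV

-67.9 mV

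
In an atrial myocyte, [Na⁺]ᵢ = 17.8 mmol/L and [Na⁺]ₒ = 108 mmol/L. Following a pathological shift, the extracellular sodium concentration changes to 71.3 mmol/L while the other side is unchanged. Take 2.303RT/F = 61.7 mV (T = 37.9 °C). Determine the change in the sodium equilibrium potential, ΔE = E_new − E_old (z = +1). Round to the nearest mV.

-11 mV

E_old = (61.7/1)·log₁₀(108/17.8) = 48.31 mV
E_new = (61.7/1)·log₁₀(71.3/17.8) = 37.18 mV
ΔE = 37.18 − (48.31) = -11.13 mV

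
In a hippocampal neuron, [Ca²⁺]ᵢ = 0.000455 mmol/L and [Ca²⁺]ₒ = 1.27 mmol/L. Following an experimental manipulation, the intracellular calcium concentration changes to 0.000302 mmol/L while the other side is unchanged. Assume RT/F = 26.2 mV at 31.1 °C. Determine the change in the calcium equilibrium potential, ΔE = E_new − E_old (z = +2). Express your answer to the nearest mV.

E_old = (26.2/2)·ln(1.27/0.000455) = 103.94 mV
E_new = (26.2/2)·ln(1.27/0.000302) = 109.31 mV
ΔE = 109.31 − (103.94) = 5.37 mV

5 mV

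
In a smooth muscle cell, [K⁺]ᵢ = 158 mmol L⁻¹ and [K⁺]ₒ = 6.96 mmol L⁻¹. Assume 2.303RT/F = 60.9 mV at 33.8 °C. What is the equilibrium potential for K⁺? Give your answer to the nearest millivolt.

-83 mV

E = (60.9/z) · log₁₀([K⁺]_out/[K⁺]_in) with z = +1.
= (60.9/1) · log₁₀(6.96/158) = 60.90 · log₁₀(0.04405)
= 60.90 · (-1.3560) = -82.58 mV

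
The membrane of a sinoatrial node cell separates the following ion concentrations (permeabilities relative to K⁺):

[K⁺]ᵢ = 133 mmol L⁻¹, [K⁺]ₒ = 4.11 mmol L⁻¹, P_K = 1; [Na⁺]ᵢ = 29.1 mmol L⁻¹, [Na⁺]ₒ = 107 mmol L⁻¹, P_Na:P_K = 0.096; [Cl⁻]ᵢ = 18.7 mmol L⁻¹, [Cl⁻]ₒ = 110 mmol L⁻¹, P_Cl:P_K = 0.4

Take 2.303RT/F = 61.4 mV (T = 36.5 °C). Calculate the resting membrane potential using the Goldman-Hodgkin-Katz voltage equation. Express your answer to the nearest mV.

Vm = 61.4 · log₁₀[(Σ P·[cation]ₒ + Σ P·[anion]ᵢ) / (Σ P·[cation]ᵢ + Σ P·[anion]ₒ)]
Numerator = 1×4.11 + 0.096×107 + 0.4×18.7 = 21.86
Denominator = 1×133 + 0.096×29.1 + 0.4×110 = 179.8
Vm = 61.4 · log₁₀(0.12159) = 61.4 × (-0.9151) = -56.19 mV

-56 mV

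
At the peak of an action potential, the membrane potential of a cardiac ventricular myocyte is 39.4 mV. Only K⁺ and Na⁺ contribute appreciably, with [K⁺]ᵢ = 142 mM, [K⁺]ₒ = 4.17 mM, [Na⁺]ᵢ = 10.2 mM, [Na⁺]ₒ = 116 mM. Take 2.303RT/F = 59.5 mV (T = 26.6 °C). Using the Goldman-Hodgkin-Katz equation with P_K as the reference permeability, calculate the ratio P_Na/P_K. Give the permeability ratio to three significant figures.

9.37

Let α = P_Na/P_K. GHK: Vm = 59.5·log₁₀[(Kₒ + α·Naₒ)/(Kᵢ + α·Naᵢ)].
10^(Vm/59.5) = 10^(39.4/59.5) = 4.5939
So 4.5939·(Kᵢ + α·Naᵢ) = Kₒ + α·Naₒ → α = (4.5939·142.0 − 4.17) / (116.0 − 4.5939·10.2)
α = (652.3 − 4.17) / (116.0 − 46.86) = 648.2/69.14 = 9.374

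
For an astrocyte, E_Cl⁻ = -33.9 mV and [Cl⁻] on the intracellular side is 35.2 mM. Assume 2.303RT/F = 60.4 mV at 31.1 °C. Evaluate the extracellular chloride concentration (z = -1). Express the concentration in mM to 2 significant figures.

130 mM

Nernst: E = (60.4/-1) · log₁₀([out]/[in]), so log₁₀([out]/[in]) = -33.9 × -1 / 60.4 = 0.5613.
[out]/[in] = 10^(0.5613) = 3.641.
[out] = 3.641 × 35.2 = 128.2 mM.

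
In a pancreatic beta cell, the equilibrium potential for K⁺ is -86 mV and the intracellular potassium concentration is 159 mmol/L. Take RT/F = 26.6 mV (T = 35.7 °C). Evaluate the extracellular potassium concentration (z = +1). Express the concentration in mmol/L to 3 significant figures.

Nernst: E = (26.6/1) · ln([out]/[in]), so ln([out]/[in]) = -86.0 × 1 / 26.6 = -3.2331.
[out]/[in] = e^(-3.2331) = 0.03944.
[out] = 0.03944 × 159 = 6.27 mmol/L.

6.27 mmol/L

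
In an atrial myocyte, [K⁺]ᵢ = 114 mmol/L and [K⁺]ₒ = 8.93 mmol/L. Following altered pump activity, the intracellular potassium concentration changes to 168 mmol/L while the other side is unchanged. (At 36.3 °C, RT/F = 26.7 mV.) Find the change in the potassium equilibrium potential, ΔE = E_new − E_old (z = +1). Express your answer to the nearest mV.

-10 mV

E_old = (26.7/1)·ln(8.93/114) = -68.00 mV
E_new = (26.7/1)·ln(8.93/168) = -78.35 mV
ΔE = -78.35 − (-68.00) = -10.35 mV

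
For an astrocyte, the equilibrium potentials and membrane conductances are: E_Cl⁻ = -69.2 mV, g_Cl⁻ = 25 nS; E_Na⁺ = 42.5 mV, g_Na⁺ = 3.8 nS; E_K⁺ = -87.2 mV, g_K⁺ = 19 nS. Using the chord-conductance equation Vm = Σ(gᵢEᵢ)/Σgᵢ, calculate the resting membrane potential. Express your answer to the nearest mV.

-67 mV

Σ gᵢEᵢ = 25·(-69.2) + 3.8·(42.5) + 19·(-87.2) = -3225.30
Σ gᵢ = 25 + 3.8 + 19 = 47.8
Vm = -3225.30 / 47.8 = -67.47 mV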